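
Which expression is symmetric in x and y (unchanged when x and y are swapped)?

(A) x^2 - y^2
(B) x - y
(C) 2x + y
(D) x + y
D

A symmetric expression is unchanged when the variables are permuted; here the transformation to test is the swap (x, y) -> (y, x).
Substitute the transformed coordinates into each option and compare with the original:
(A) x^2 - y^2  ->  (y)^2 - (x)^2 = -x^2 + y^2   [differs from x^2 - y^2: not invariant]
(B) x - y  ->  (y) - (x) = -x + y   [differs from x - y: not invariant]
(C) 2x + y  ->  2(y) + (x) = x + 2y   [differs from 2x + y: not invariant]
(D) x + y  ->  (y) + (x) = x + y   [equals x + y: invariant]

Only option (D), x + y, is unchanged by the transformation.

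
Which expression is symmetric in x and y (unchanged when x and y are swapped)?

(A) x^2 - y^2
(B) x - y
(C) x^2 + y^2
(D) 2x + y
C

A symmetric expression is unchanged when the variables are permuted; here the transformation to test is the swap (x, y) -> (y, x).
Substitute the transformed coordinates into each option and compare with the original:
(A) x^2 - y^2  ->  (y)^2 - (x)^2 = -x^2 + y^2   [differs from x^2 - y^2: not invariant]
(B) x - y  ->  (y) - (x) = -x + y   [differs from x - y: not invariant]
(C) x^2 + y^2  ->  (y)^2 + (x)^2 = x^2 + y^2   [equals x^2 + y^2: invariant]
(D) 2x + y  ->  2(y) + (x) = x + 2y   [differs from 2x + y: not invariant]

Only option (C), x^2 + y^2, is unchanged by the transformation.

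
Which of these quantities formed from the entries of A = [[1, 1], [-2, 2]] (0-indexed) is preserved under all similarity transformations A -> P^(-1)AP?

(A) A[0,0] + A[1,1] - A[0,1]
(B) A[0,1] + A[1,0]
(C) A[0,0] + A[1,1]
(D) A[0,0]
C

A[0,0] + A[1,1] is the trace of A. By the cyclic property of the trace, tr(P^(-1)AP) = tr(APP^(-1)) = tr(A), so it is the same for every matrix similar to A.

The other combinations are not similarity invariants. For example, take P = [[1, -1], [0, 1]] (det P = 1), so P^(-1) = [[1, 1], [0, 1]] and
B = P^(-1)AP = [[-1, 4], [-2, 4]].
Evaluating each option on A and on B:
(A) A[0,0] + A[1,1] - A[0,1]: 2 for A, -1 for B -> changes
(B) A[0,1] + A[1,0]: -1 for A, 2 for B -> changes
(C) A[0,0] + A[1,1]: 3 for A, 3 for B -> unchanged
(D) A[0,0]: 1 for A, -1 for B -> changes

Only (C) A[0,0] + A[1,1] = 3 survives (and it does so for every P, not just this one), so it is the invariant.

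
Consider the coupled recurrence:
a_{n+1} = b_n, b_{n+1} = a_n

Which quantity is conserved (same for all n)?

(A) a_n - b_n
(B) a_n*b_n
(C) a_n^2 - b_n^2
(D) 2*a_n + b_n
B

Replace a_n by a_{n+1} = b_n and b_n by b_{n+1} = a_n in each option and simplify:
(A) a_n - b_n  ->  (b_n) - (a_n) = -a_n + b_n   [not conserved]
(B) a_n*b_n  ->  (b_n)*(a_n) = a_n*b_n   [conserved]
(C) a_n^2 - b_n^2  ->  (b_n)^2 - (a_n)^2 = -a_n^2 + b_n^2   [not conserved]
(D) 2*a_n + b_n  ->  2*(b_n) + (a_n) = a_n + 2*b_n   [not conserved]

Only (B) a_n*b_n returns to itself after one step, so it is the conserved quantity.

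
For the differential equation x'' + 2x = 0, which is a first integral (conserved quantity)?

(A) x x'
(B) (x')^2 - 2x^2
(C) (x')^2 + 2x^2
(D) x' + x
C

A first integral I satisfies dI/dt = 0 along every solution. Differentiate each option and use the equation of motion:
(A) d/dt[x x'] = (x')^2 + x x'' = (x')^2 - 2x^2, not identically 0
(B) d/dt[(x')^2 - 2x^2] = 2x'x'' - 4x x' = -8x x', not identically 0
(C) d/dt[(x')^2 + 2x^2] = 2x'x'' + 4x x' = 2x'(-2x) + 4x x' = 0
(D) d/dt[x' + x] = x'' + x' = -2x + x', not identically 0

Only (C) has zero time-derivative. So the energy-like quantity (x')^2 + 2x^2 is the first integral.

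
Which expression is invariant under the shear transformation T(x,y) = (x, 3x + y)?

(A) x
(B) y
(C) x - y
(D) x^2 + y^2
A

Under the shear T(x,y) = (x, 3x + y):
Substitute the transformed coordinates into each option and compare with the original:
(A) x  ->  (x) = x   [equals x: invariant]
(B) y  ->  (3x + y) = 3x + y   [differs from y: not invariant]
(C) x - y  ->  (x) - (3x + y) = -2x - y   [differs from x - y: not invariant]
(D) x^2 + y^2  ->  (x)^2 + (3x + y)^2 = 10x^2 + 6xy + y^2   [differs from x^2 + y^2: not invariant]

Only option (A), x, is unchanged by the transformation.
A vertical shear moves points parallel to the y-axis, so the x-coordinate (and any function of x alone) is unchanged.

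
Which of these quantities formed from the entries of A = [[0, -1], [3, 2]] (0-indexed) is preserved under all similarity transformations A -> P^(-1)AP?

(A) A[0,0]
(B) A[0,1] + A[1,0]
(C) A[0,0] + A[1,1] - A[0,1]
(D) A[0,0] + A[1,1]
D

A[0,0] + A[1,1] is the trace of A. By the cyclic property of the trace, tr(P^(-1)AP) = tr(APP^(-1)) = tr(A), so it is the same for every matrix similar to A.

The other combinations are not similarity invariants. For example, take P = [[1, -1], [0, 1]] (det P = 1), so P^(-1) = [[1, 1], [0, 1]] and
B = P^(-1)AP = [[3, -2], [3, -1]].
Evaluating each option on A and on B:
(A) A[0,0]: 0 for A, 3 for B -> changes
(B) A[0,1] + A[1,0]: 2 for A, 1 for B -> changes
(C) A[0,0] + A[1,1] - A[0,1]: 3 for A, 4 for B -> changes
(D) A[0,0] + A[1,1]: 2 for A, 2 for B -> unchanged

Only (D) A[0,0] + A[1,1] = 2 survives (and it does so for every P, not just this one), so it is the invariant.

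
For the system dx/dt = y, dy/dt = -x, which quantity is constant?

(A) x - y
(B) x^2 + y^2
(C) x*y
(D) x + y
B

A first integral I satisfies dI/dt = 0 along every solution. Differentiate each option and use the equation of motion:
(A) d/dt[x - y] = y - (-x) = x + y, not identically 0
(B) d/dt[x^2 + y^2] = 2x*dx/dt + 2y*dy/dt = 2x*y + 2y*(-x) = 0
(C) d/dt[x*y] = (dx/dt)y + x(dy/dt) = y^2 - x^2, not identically 0
(D) d/dt[x + y] = y + (-x) = y - x, not identically 0

Only (B) has zero time-derivative. So x^2 + y^2 (the squared radius; trajectories are circles) is the conserved quantity.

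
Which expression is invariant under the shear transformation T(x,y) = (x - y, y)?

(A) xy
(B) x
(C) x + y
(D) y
D

Under the shear T(x,y) = (x - y, y):
Substitute the transformed coordinates into each option and compare with the original:
(A) xy  ->  (x - y)(y) = xy - y^2   [differs from xy: not invariant]
(B) x  ->  (x - y) = x - y   [differs from x: not invariant]
(C) x + y  ->  (x - y) + (y) = x   [differs from x + y: not invariant]
(D) y  ->  (y) = y   [equals y: invariant]

Only option (D), y, is unchanged by the transformation.
A horizontal shear moves points parallel to the x-axis, so the y-coordinate (and any function of y alone) is unchanged.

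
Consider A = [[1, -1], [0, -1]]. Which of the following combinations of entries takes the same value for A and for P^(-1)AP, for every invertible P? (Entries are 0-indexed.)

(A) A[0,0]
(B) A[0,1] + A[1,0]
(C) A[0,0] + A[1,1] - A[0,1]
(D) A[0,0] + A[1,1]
D

A[0,0] + A[1,1] is the trace of A. By the cyclic property of the trace, tr(P^(-1)AP) = tr(APP^(-1)) = tr(A), so it is the same for every matrix similar to A.

The other combinations are not similarity invariants. For example, take P = [[2, 1], [1, 1]] (det P = 1), so P^(-1) = [[1, -1], [-1, 2]] and
B = P^(-1)AP = [[2, 1], [-3, -2]].
Evaluating each option on A and on B:
(A) A[0,0]: 1 for A, 2 for B -> changes
(B) A[0,1] + A[1,0]: -1 for A, -2 for B -> changes
(C) A[0,0] + A[1,1] - A[0,1]: 1 for A, -1 for B -> changes
(D) A[0,0] + A[1,1]: 0 for A, 0 for B -> unchanged

Only (D) A[0,0] + A[1,1] = 0 survives (and it does so for every P, not just this one), so it is the invariant.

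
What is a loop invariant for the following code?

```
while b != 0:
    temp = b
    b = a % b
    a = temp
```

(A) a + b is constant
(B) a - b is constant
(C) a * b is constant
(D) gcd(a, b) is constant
D

A loop invariant must hold before the first iteration and be re-established by every execution of the body.

(D) gcd(a, b) is constant: One iteration replaces (a, b) by (b, a mod b). Since a mod b = a - q*b for an integer q, any common divisor of a and b divides b and a mod b, and conversely; hence gcd(b, a mod b) = gcd(a, b). For instance (22, 6) -> (6, 4) keeps gcd = 2. At exit b = 0 and a = gcd of the original inputs.

The other options fail:
(A) a + b is constant: e.g. (a, b) = (22, 6) -> (6, 4): the sum goes from 28 to 10.
(B) a - b is constant: e.g. (a, b) = (22, 6) -> (6, 4): the difference goes from 16 to 2.
(C) a * b is constant: e.g. (a, b) = (22, 6) -> (6, 4): the product goes from 132 to 24.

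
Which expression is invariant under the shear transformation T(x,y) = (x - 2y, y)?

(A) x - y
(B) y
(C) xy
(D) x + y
B

Under the shear T(x,y) = (x - 2y, y):
Substitute the transformed coordinates into each option and compare with the original:
(A) x - y  ->  (x - 2y) - (y) = x - 3y   [differs from x - y: not invariant]
(B) y  ->  (y) = y   [equals y: invariant]
(C) xy  ->  (x - 2y)(y) = xy - 2y^2   [differs from xy: not invariant]
(D) x + y  ->  (x - 2y) + (y) = x - y   [differs from x + y: not invariant]

Only option (B), y, is unchanged by the transformation.
A horizontal shear moves points parallel to the x-axis, so the y-coordinate (and any function of y alone) is unchanged.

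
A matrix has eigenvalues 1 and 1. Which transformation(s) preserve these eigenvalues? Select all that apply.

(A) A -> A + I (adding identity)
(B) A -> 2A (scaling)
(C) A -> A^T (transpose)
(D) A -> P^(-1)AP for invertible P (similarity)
C and D

Eigenvalues are preserved by:
1. Similarity transformations: A -> P^(-1)AP (same characteristic polynomial)
2. Transpose: A^T has the same eigenvalues as A

Eigenvalues are NOT preserved by:
- Adding identity: eigenvalues become 1+1, 1+1
- Scaling: eigenvalues become 2, 2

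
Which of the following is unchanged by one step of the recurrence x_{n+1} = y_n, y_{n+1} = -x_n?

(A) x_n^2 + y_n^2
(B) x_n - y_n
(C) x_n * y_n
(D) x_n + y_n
A

For the recurrence x_{n+1} = y_n, y_{n+1} = -x_n:

x_{n+1}^2 + y_{n+1}^2 = y_n^2 + (-x_n)^2 = x_n^2 + y_n^2
The sum of squares is conserved (like energy in a harmonic oscillator).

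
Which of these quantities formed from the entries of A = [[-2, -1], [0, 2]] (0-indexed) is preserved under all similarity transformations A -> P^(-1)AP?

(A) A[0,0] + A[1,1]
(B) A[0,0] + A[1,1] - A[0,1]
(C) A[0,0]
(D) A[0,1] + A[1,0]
A

A[0,0] + A[1,1] is the trace of A. By the cyclic property of the trace, tr(P^(-1)AP) = tr(APP^(-1)) = tr(A), so it is the same for every matrix similar to A.

The other combinations are not similarity invariants. For example, take P = [[2, 1], [1, 1]] (det P = 1), so P^(-1) = [[1, -1], [-1, 2]] and
B = P^(-1)AP = [[-7, -5], [9, 7]].
Evaluating each option on A and on B:
(A) A[0,0] + A[1,1]: 0 for A, 0 for B -> unchanged
(B) A[0,0] + A[1,1] - A[0,1]: 1 for A, 5 for B -> changes
(C) A[0,0]: -2 for A, -7 for B -> changes
(D) A[0,1] + A[1,0]: -1 for A, 4 for B -> changes

Only (A) A[0,0] + A[1,1] = 0 survives (and it does so for every P, not just this one), so it is the invariant.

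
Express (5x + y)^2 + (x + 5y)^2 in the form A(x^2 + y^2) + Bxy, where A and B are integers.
26(x^2 + y^2) + 20xy

Expanding: (5x + y)^2 = 25x^2 + 10xy + y^2
(x + 5y)^2 = x^2 + 10xy + 25y^2
Sum = (25+1)(x^2+y^2) + 20xy = 26(x^2 + y^2) + 20xy
This is symmetric in x and y.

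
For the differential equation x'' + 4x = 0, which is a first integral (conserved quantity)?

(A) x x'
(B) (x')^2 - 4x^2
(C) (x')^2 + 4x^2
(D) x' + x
C

A first integral I satisfies dI/dt = 0 along every solution. Differentiate each option and use the equation of motion:
(A) d/dt[x x'] = (x')^2 + x x'' = (x')^2 - 4x^2, not identically 0
(B) d/dt[(x')^2 - 4x^2] = 2x'x'' - 8x x' = -16x x', not identically 0
(C) d/dt[(x')^2 + 4x^2] = 2x'x'' + 8x x' = 2x'(-4x) + 8x x' = 0
(D) d/dt[x' + x] = x'' + x' = -4x + x', not identically 0

Only (C) has zero time-derivative. So the energy-like quantity (x')^2 + 4x^2 is the first integral.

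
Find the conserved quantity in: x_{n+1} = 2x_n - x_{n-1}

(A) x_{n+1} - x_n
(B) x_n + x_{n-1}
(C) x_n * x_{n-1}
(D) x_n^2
A

For the recurrence x_{n+1} = 2x_n - x_{n-1}:

If x_{n+1} = 2x_n - x_{n-1}, then:
x_{n+1} - x_n = x_n - x_{n-1}
The first difference is constant throughout the sequence.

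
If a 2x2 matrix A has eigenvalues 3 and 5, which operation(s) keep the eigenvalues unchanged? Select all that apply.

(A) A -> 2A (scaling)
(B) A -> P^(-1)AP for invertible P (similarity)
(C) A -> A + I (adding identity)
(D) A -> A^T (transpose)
B and D

Eigenvalues are preserved by:
1. Similarity transformations: A -> P^(-1)AP (same characteristic polynomial)
2. Transpose: A^T has the same eigenvalues as A

Eigenvalues are NOT preserved by:
- Adding identity: eigenvalues become 3+1, 5+1
- Scaling: eigenvalues become 6, 10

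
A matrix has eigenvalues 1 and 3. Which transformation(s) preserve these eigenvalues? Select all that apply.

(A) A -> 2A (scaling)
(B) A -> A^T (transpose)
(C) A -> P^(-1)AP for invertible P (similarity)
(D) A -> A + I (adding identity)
B and C

Eigenvalues are preserved by:
1. Similarity transformations: A -> P^(-1)AP (same characteristic polynomial)
2. Transpose: A^T has the same eigenvalues as A

Eigenvalues are NOT preserved by:
- Adding identity: eigenvalues become 1+1, 3+1
- Scaling: eigenvalues become 2, 6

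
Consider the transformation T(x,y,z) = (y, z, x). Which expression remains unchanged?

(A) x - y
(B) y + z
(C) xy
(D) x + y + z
D

Apply T(x,y,z) = (y, z, x) to each option, i.e. replace (x, y, z) by the transformed coordinates.
Substitute the transformed coordinates into each option and compare with the original:
(A) x - y  ->  (y) - (z) = y - z   [differs from x - y: not invariant]
(B) y + z  ->  (z) + (x) = x + z   [differs from y + z: not invariant]
(C) xy  ->  (y)(z) = yz   [differs from xy: not invariant]
(D) x + y + z  ->  (y) + (z) + (x) = x + y + z   [equals x + y + z: invariant]

Only option (D), x + y + z, is unchanged by the transformation.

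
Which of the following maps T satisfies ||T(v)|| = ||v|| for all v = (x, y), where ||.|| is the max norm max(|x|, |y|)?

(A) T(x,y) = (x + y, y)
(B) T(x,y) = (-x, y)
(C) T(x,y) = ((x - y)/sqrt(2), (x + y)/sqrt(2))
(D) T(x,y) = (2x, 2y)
B

A transformation preserves a norm if ||T(v)|| = ||v|| for every v; a single vector where the norm changes rules an option out.

(A) T(x,y) = (x + y, y): v = (1, 1) has norm max(|1|, |1|) = 1, but T(v) = (2, 1) has norm 2 -- not preserved.
(B) T(x,y) = (-x, y): preserves the norm -- it only permutes the coordinates and/or flips signs, which leaves max(|x|, |y|) unchanged.
(C) T(x,y) = ((x - y)/sqrt(2), (x + y)/sqrt(2)): v = (1, 0) has norm max(|1|, |0|) = 1, but T(v) = (sqrt(2)/2, sqrt(2)/2) has norm sqrt(2)/2 -- not preserved.
(D) T(x,y) = (2x, 2y): v = (1, 0) has norm max(|1|, |0|) = 1, but T(v) = (2, 0) has norm 2 -- not preserved.

Therefore the answer is (B).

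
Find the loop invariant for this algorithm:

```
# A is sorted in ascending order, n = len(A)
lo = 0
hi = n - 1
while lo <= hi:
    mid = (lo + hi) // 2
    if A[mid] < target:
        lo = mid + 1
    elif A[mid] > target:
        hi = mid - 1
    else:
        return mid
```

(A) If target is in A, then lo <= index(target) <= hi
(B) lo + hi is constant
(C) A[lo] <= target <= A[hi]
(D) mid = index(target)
A

A loop invariant must hold before the first iteration and be re-established by every execution of the body.

(A) If target is in A, then lo <= index(target) <= hi: Before the loop [lo, hi] = [0, n-1] covers every index. When A[mid] < target, sortedness puts target strictly to the right of mid, so setting lo = mid + 1 keeps index(target) in [lo, hi]; symmetrically for hi = mid - 1. Hence 'if target is in A then lo <= index(target) <= hi' holds after every iteration, and when lo > hi it proves target is absent.

The other options fail:
(B) lo + hi is constant: each iteration moves exactly one of lo, hi, so lo + hi changes (e.g. 0 + (n-1) becomes (mid+1) + (n-1)).
(C) A[lo] <= target <= A[hi]: fails when target is not in A (e.g. target < A[0] already violates it before the loop), so it is not maintained in general.
(D) mid = index(target): mid is just the current probe; it equals index(target) only on the iteration that returns.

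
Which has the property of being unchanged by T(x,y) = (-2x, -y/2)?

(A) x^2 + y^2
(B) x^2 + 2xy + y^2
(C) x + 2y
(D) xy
D

An expression E(x,y) is invariant under T if E(T(x,y)) = E(x,y). Here T(x,y) = (-2x, -y/2).
Substitute the transformed coordinates into each option and compare with the original:
(A) x^2 + y^2  ->  (-2x)^2 + (-y/2)^2 = 4x^2 + y^2/4   [differs from x^2 + y^2: not invariant]
(B) x^2 + 2xy + y^2  ->  (-2x)^2 + 2(-2x)(-y/2) + (-y/2)^2 = 4x^2 + 2xy + y^2/4   [differs from x^2 + 2xy + y^2: not invariant]
(C) x + 2y  ->  (-2x) + 2(-y/2) = -2x - y   [differs from x + 2y: not invariant]
(D) xy  ->  (-2x)(-y/2) = xy   [equals xy: invariant]

Only option (D), xy, is unchanged by the transformation.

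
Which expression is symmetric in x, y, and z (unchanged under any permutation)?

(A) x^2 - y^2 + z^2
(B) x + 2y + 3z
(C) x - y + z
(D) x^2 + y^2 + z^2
D

A symmetric expression is unchanged when the variables are permuted; here the transformation to test is the swap (x, y) -> (y, x).
A symmetric expression must survive every permutation; the single swap x <-> y already eliminates the distractors, and the keyed expression is also unchanged by x <-> z and y <-> z (each variable enters it in exactly the same way).
Substitute the transformed coordinates into each option and compare with the original:
(A) x^2 - y^2 + z^2  ->  (y)^2 - (x)^2 + z^2 = -x^2 + y^2 + z^2   [differs from x^2 - y^2 + z^2: not invariant]
(B) x + 2y + 3z  ->  (y) + 2(x) + 3z = 2x + y + 3z   [differs from x + 2y + 3z: not invariant]
(C) x - y + z  ->  (y) - (x) + z = -x + y + z   [differs from x - y + z: not invariant]
(D) x^2 + y^2 + z^2  ->  (y)^2 + (x)^2 + z^2 = x^2 + y^2 + z^2   [equals x^2 + y^2 + z^2: invariant]

Only option (D), x^2 + y^2 + z^2, is unchanged by the transformation.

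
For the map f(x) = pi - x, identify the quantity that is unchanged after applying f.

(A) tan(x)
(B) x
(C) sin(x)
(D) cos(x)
C

For f(x) = pi - x:
sin(pi - x) = sin(x), so sine is invariant under this transformation.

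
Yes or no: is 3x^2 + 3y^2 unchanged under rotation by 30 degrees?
Yes

Applying rotation by 30 degrees: x' = x*cos(30 degrees) - y*sin(30 degrees) = sqrt(3)x/2 - y/2, y' = x*sin(30 degrees) + y*cos(30 degrees) = x/2 + sqrt(3)y/2

Substituting into 3x^2 + 3y^2:
3(sqrt(3)x/2 - y/2)^2 + 3(x/2 + sqrt(3)y/2)^2
= 3x^2 + 3y^2

This equals the original expression 3x^2 + 3y^2, so it IS invariant.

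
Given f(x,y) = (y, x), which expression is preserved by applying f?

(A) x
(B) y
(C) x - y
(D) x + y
D

For f(x,y) = (y, x):
After applying f: x' = y, y' = x. So x' + y' = y + x = x + y.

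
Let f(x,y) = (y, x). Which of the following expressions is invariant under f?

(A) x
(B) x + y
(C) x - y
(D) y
B

For f(x,y) = (y, x):
After applying f: x' = y, y' = x. So x' + y' = y + x = x + y.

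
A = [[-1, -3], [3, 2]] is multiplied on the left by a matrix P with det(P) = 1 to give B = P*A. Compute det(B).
7

By the multiplicative property of determinants, det(B) = det(P*A) = det(P) * det(A) = det(A),
so the determinant is invariant under multiplication by any determinant-1 matrix; we just need det(A).

det(A) = (-1)(2) - (-3)(3) = -2 - (-9) = 7

Therefore det(B) = 1 * 7 = 7.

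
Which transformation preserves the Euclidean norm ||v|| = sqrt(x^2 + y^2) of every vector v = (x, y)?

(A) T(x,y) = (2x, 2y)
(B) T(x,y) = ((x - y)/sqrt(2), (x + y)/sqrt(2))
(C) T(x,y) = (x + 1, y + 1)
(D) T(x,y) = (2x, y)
B

A transformation preserves a norm if ||T(v)|| = ||v|| for every v; a single vector where the norm changes rules an option out.

(A) T(x,y) = (2x, 2y): v = (1, 0) has norm sqrt((1)^2 + (0)^2) = 1, but T(v) = (2, 0) has norm 2 -- not preserved.
(B) T(x,y) = ((x - y)/sqrt(2), (x + y)/sqrt(2)): preserves the norm -- it is an orthogonal map (a rotation/reflection), and (sqrt(2)(x - y)/2)^2 + (sqrt(2)(x + y)/2)^2 simplifies to x^2 + y^2.
(C) T(x,y) = (x + 1, y + 1): v = (1, 0) has norm sqrt((1)^2 + (0)^2) = 1, but T(v) = (2, 1) has norm sqrt(5) -- not preserved.
(D) T(x,y) = (2x, y): v = (1, 0) has norm sqrt((1)^2 + (0)^2) = 1, but T(v) = (2, 0) has norm 2 -- not preserved.

Therefore the answer is (B).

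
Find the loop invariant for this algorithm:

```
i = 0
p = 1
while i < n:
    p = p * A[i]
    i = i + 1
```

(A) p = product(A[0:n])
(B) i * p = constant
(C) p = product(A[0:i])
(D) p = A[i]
C

A loop invariant must hold before the first iteration and be re-established by every execution of the body.

(C) p = product(A[0:i]): Initially i = 0 and p = 1 = product of the empty slice A[0:0]. If p = product(A[0:i]) holds at the top of an iteration, the body sets p to product(A[0:i]) * A[i] = product(A[0:i+1]) and then i to i+1, so the property is restored. At exit i = n, giving p = product(A[0:n]).

The other options fail:
(A) p = product(A[0:n]): false before the loop (p = 1, not the full product) -- it only becomes true at exit.
(B) i * p = constant: initially i * p = 0, but after one iteration it is 1 * A[0], which is nonzero in general.
(D) p = A[i]: after the first iteration p = A[0] but i = 1; in general p is a product of several elements, not a single one.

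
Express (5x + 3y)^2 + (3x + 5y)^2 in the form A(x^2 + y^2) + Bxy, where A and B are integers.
34(x^2 + y^2) + 60xy

Expanding: (5x + 3y)^2 = 25x^2 + 30xy + 9y^2
(3x + 5y)^2 = 9x^2 + 30xy + 25y^2
Sum = (25+9)(x^2+y^2) + 60xy = 34(x^2 + y^2) + 60xy
This is symmetric in x and y.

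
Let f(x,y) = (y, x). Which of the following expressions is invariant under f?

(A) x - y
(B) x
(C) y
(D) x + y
D

For f(x,y) = (y, x):
After applying f: x' = y, y' = x. So x' + y' = y + x = x + y.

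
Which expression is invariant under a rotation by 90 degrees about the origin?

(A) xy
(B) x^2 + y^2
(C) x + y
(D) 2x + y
B

A rotation by 90 degrees sends (x, y) to (-y, x).
Substitute the transformed coordinates into each option and compare with the original:
(A) xy  ->  (-y)(x) = -xy   [differs from xy: not invariant]
(B) x^2 + y^2  ->  (-y)^2 + (x)^2 = x^2 + y^2   [equals x^2 + y^2: invariant]
(C) x + y  ->  (-y) + (x) = x - y   [differs from x + y: not invariant]
(D) 2x + y  ->  2(-y) + (x) = x - 2y   [differs from 2x + y: not invariant]

Only option (B), x^2 + y^2, is unchanged by the transformation.
Geometrically, x^2 + y^2 is the squared distance from the origin, which every rotation about the origin preserves.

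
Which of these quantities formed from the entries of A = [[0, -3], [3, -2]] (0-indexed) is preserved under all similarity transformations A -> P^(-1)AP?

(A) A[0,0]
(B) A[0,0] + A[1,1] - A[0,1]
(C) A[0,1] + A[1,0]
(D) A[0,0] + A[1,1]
D

A[0,0] + A[1,1] is the trace of A. By the cyclic property of the trace, tr(P^(-1)AP) = tr(APP^(-1)) = tr(A), so it is the same for every matrix similar to A.

The other combinations are not similarity invariants. For example, take P = [[2, 1], [1, 1]] (det P = 1), so P^(-1) = [[1, -1], [-1, 2]] and
B = P^(-1)AP = [[-7, -4], [11, 5]].
Evaluating each option on A and on B:
(A) A[0,0]: 0 for A, -7 for B -> changes
(B) A[0,0] + A[1,1] - A[0,1]: 1 for A, 2 for B -> changes
(C) A[0,1] + A[1,0]: 0 for A, 7 for B -> changes
(D) A[0,0] + A[1,1]: -2 for A, -2 for B -> unchanged

Only (D) A[0,0] + A[1,1] = -2 survives (and it does so for every P, not just this one), so it is the invariant.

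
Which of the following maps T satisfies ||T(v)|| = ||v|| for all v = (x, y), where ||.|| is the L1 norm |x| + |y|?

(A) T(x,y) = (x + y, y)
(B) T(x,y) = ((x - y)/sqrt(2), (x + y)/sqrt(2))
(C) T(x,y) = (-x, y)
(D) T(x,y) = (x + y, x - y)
C

A transformation preserves a norm if ||T(v)|| = ||v|| for every v; a single vector where the norm changes rules an option out.

(A) T(x,y) = (x + y, y): v = (0, 1) has norm |0| + |1| = 1, but T(v) = (1, 1) has norm 2 -- not preserved.
(B) T(x,y) = ((x - y)/sqrt(2), (x + y)/sqrt(2)): v = (1, 0) has norm |1| + |0| = 1, but T(v) = (sqrt(2)/2, sqrt(2)/2) has norm sqrt(2) -- not preserved.
(C) T(x,y) = (-x, y): preserves the norm -- it only permutes the coordinates and/or flips signs, which leaves |x| + |y| unchanged.
(D) T(x,y) = (x + y, x - y): v = (1, 0) has norm |1| + |0| = 1, but T(v) = (1, 1) has norm 2 -- not preserved.

Therefore the answer is (C).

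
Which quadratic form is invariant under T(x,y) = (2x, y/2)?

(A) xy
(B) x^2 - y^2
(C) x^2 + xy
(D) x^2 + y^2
A

T multiplies x by 2 and divides y by 2.
Substitute the transformed coordinates into each option and compare with the original:
(A) xy  ->  (2x)(y/2) = xy   [equals xy: invariant]
(B) x^2 - y^2  ->  (2x)^2 - (y/2)^2 = 4x^2 - y^2/4   [differs from x^2 - y^2: not invariant]
(C) x^2 + xy  ->  (2x)^2 + (2x)(y/2) = 4x^2 + xy   [differs from x^2 + xy: not invariant]
(D) x^2 + y^2  ->  (2x)^2 + (y/2)^2 = 4x^2 + y^2/4   [differs from x^2 + y^2: not invariant]

Only option (A), xy, is unchanged by the transformation.
The factors 2 and 1/2 cancel only in the pure product xy.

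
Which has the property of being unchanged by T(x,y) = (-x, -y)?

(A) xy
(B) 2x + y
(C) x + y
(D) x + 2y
A

An expression E(x,y) is invariant under T if E(T(x,y)) = E(x,y). Here T(x,y) = (-x, -y).
Substitute the transformed coordinates into each option and compare with the original:
(A) xy  ->  (-x)(-y) = xy   [equals xy: invariant]
(B) 2x + y  ->  2(-x) + (-y) = -2x - y   [differs from 2x + y: not invariant]
(C) x + y  ->  (-x) + (-y) = -x - y   [differs from x + y: not invariant]
(D) x + 2y  ->  (-x) + 2(-y) = -x - 2y   [differs from x + 2y: not invariant]

Only option (A), xy, is unchanged by the transformation.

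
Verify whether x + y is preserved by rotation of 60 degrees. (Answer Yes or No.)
No

Applying rotation by 60 degrees: x' = x*cos(60 degrees) - y*sin(60 degrees) = x/2 - sqrt(3)y/2, y' = x*sin(60 degrees) + y*cos(60 degrees) = sqrt(3)x/2 + y/2

Substituting into x + y:
(x/2 - sqrt(3)y/2) + (sqrt(3)x/2 + y/2)
= x/2 + sqrt(3)x/2 - sqrt(3)y/2 + y/2

This differs from the original expression x + y, so it is NOT invariant.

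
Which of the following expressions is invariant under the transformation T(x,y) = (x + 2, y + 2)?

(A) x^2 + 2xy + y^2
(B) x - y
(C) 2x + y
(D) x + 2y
B

An expression E(x,y) is invariant under T if E(T(x,y)) = E(x,y). Here T(x,y) = (x + 2, y + 2).
Substitute the transformed coordinates into each option and compare with the original:
(A) x^2 + 2xy + y^2  ->  (x + 2)^2 + 2(x + 2)(y + 2) + (y + 2)^2 = x^2 + 2xy + 8x + y^2 + 8y + 16   [differs from x^2 + 2xy + y^2: not invariant]
(B) x - y  ->  (x + 2) - (y + 2) = x - y   [equals x - y: invariant]
(C) 2x + y  ->  2(x + 2) + (y + 2) = 2x + y + 6   [differs from 2x + y: not invariant]
(D) x + 2y  ->  (x + 2) + 2(y + 2) = x + 2y + 6   [differs from x + 2y: not invariant]

Only option (B), x - y, is unchanged by the transformation.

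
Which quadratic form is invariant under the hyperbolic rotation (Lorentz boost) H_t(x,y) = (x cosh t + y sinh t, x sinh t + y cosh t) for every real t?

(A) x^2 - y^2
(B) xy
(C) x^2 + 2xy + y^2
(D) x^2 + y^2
A

Write x' = x cosh t + y sinh t, y' = x sinh t + y cosh t and substitute into each option:
(A) x^2 - y^2: (x cosh t + y sinh t)^2 - (x sinh t + y cosh t)^2 = x^2(cosh^2 t - sinh^2 t) + 2xy(cosh t sinh t - sinh t cosh t) + y^2(sinh^2 t - cosh^2 t) = x^2 - y^2   [invariant, using cosh^2 t - sinh^2 t = 1]
(B) xy: (x cosh t + y sinh t)(x sinh t + y cosh t) = xy(cosh^2 t + sinh^2 t) + (x^2 + y^2) sinh t cosh t = xy cosh 2t + (x^2 + y^2)(sinh 2t)/2   [not invariant for t != 0]
(C) x^2 + 2xy + y^2: (x' + y')^2 with x' + y' = (x + y)(cosh t + sinh t) = (x + y)e^t, so it becomes (x + y)^2 e^(2t)   [not invariant for t != 0]
(D) x^2 + y^2: (x cosh t + y sinh t)^2 + (x sinh t + y cosh t)^2 = (x^2 + y^2)(cosh^2 t + sinh^2 t) + 4xy sinh t cosh t = (x^2 + y^2) cosh 2t + 2xy sinh 2t   [not invariant for t != 0]

Only (A) x^2 - y^2 is unchanged; it is the Minkowski form preserved by Lorentz boosts, just as x^2 + y^2 is preserved by ordinary rotations.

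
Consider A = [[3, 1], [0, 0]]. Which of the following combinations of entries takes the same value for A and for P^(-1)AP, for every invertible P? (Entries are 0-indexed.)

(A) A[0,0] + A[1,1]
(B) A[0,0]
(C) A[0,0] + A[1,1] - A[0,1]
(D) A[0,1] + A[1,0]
A

A[0,0] + A[1,1] is the trace of A. By the cyclic property of the trace, tr(P^(-1)AP) = tr(APP^(-1)) = tr(A), so it is the same for every matrix similar to A.

The other combinations are not similarity invariants. For example, take P = [[1, 1], [1, 2]] (det P = 1), so P^(-1) = [[2, -1], [-1, 1]] and
B = P^(-1)AP = [[8, 10], [-4, -5]].
Evaluating each option on A and on B:
(A) A[0,0] + A[1,1]: 3 for A, 3 for B -> unchanged
(B) A[0,0]: 3 for A, 8 for B -> changes
(C) A[0,0] + A[1,1] - A[0,1]: 2 for A, -7 for B -> changes
(D) A[0,1] + A[1,0]: 1 for A, 6 for B -> changes

Only (A) A[0,0] + A[1,1] = 3 survives (and it does so for every P, not just this one), so it is the invariant.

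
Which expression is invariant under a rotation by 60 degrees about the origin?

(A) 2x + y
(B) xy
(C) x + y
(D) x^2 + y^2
D

A rotation by 60 degrees sends (x, y) to (x/2 - sqrt(3)y/2, sqrt(3)x/2 + y/2).
Substitute the transformed coordinates into each option and compare with the original:
(A) 2x + y  ->  2(x/2 - sqrt(3)y/2) + (sqrt(3)x/2 + y/2) = sqrt(3)x/2 + x - sqrt(3)y + y/2   [differs from 2x + y: not invariant]
(B) xy  ->  (x/2 - sqrt(3)y/2)(sqrt(3)x/2 + y/2) = sqrt(3)x^2/4 - xy/2 - sqrt(3)y^2/4   [differs from xy: not invariant]
(C) x + y  ->  (x/2 - sqrt(3)y/2) + (sqrt(3)x/2 + y/2) = x/2 + sqrt(3)x/2 - sqrt(3)y/2 + y/2   [differs from x + y: not invariant]
(D) x^2 + y^2  ->  (x/2 - sqrt(3)y/2)^2 + (sqrt(3)x/2 + y/2)^2 = x^2 + y^2   [equals x^2 + y^2: invariant]

Only option (D), x^2 + y^2, is unchanged by the transformation.
Geometrically, x^2 + y^2 is the squared distance from the origin, which every rotation about the origin preserves.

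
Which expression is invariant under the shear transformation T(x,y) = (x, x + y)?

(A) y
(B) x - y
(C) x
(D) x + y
C

Under the shear T(x,y) = (x, x + y):
Substitute the transformed coordinates into each option and compare with the original:
(A) y  ->  (x + y) = x + y   [differs from y: not invariant]
(B) x - y  ->  (x) - (x + y) = -y   [differs from x - y: not invariant]
(C) x  ->  (x) = x   [equals x: invariant]
(D) x + y  ->  (x) + (x + y) = 2x + y   [differs from x + y: not invariant]

Only option (C), x, is unchanged by the transformation.
A vertical shear moves points parallel to the y-axis, so the x-coordinate (and any function of x alone) is unchanged.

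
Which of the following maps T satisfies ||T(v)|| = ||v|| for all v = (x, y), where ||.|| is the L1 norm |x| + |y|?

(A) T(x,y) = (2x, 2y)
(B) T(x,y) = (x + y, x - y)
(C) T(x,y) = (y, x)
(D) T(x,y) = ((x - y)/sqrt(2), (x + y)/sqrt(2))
C

A transformation preserves a norm if ||T(v)|| = ||v|| for every v; a single vector where the norm changes rules an option out.

(A) T(x,y) = (2x, 2y): v = (1, 0) has norm |1| + |0| = 1, but T(v) = (2, 0) has norm 2 -- not preserved.
(B) T(x,y) = (x + y, x - y): v = (1, 0) has norm |1| + |0| = 1, but T(v) = (1, 1) has norm 2 -- not preserved.
(C) T(x,y) = (y, x): preserves the norm -- it only permutes the coordinates and/or flips signs, which leaves |x| + |y| unchanged.
(D) T(x,y) = ((x - y)/sqrt(2), (x + y)/sqrt(2)): v = (1, 0) has norm |1| + |0| = 1, but T(v) = (sqrt(2)/2, sqrt(2)/2) has norm sqrt(2) -- not preserved.

Therefore the answer is (C).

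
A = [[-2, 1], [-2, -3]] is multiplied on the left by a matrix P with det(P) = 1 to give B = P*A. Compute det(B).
8

By the multiplicative property of determinants, det(B) = det(P*A) = det(P) * det(A) = det(A),
so the determinant is invariant under multiplication by any determinant-1 matrix; we just need det(A).

det(A) = (-2)(-3) - (1)(-2) = 6 - (-2) = 8

Therefore det(B) = 1 * 8 = 8.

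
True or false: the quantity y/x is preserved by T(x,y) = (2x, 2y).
True

Substitute T(x,y) = (2x, 2y) into the expression and compare with the original.

Original: y/x
After applying T: (2y)/(2x) = y/x

This is identical to the original y/x, so the expression is invariant.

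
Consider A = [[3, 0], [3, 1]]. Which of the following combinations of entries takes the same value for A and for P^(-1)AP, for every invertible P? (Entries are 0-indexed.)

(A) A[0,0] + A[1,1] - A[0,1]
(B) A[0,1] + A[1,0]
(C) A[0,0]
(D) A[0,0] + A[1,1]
D

A[0,0] + A[1,1] is the trace of A. By the cyclic property of the trace, tr(P^(-1)AP) = tr(APP^(-1)) = tr(A), so it is the same for every matrix similar to A.

The other combinations are not similarity invariants. For example, take P = [[2, 1], [1, 1]] (det P = 1), so P^(-1) = [[1, -1], [-1, 2]] and
B = P^(-1)AP = [[-1, -1], [8, 5]].
Evaluating each option on A and on B:
(A) A[0,0] + A[1,1] - A[0,1]: 4 for A, 5 for B -> changes
(B) A[0,1] + A[1,0]: 3 for A, 7 for B -> changes
(C) A[0,0]: 3 for A, -1 for B -> changes
(D) A[0,0] + A[1,1]: 4 for A, 4 for B -> unchanged

Only (D) A[0,0] + A[1,1] = 4 survives (and it does so for every P, not just this one), so it is the invariant.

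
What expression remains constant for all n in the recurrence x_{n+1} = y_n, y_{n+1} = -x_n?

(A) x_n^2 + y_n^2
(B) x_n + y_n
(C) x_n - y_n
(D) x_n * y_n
A

For the recurrence x_{n+1} = y_n, y_{n+1} = -x_n:

x_{n+1}^2 + y_{n+1}^2 = y_n^2 + (-x_n)^2 = x_n^2 + y_n^2
The sum of squares is conserved (like energy in a harmonic oscillator).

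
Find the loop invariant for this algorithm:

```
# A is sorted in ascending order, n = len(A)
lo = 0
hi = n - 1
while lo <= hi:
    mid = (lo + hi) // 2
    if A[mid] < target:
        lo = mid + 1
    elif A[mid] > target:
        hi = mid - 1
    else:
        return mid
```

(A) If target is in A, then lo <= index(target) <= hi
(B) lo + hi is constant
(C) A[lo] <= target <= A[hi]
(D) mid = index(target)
A

A loop invariant must hold before the first iteration and be re-established by every execution of the body.

(A) If target is in A, then lo <= index(target) <= hi: Before the loop [lo, hi] = [0, n-1] covers every index. When A[mid] < target, sortedness puts target strictly to the right of mid, so setting lo = mid + 1 keeps index(target) in [lo, hi]; symmetrically for hi = mid - 1. Hence 'if target is in A then lo <= index(target) <= hi' holds after every iteration, and when lo > hi it proves target is absent.

The other options fail:
(B) lo + hi is constant: each iteration moves exactly one of lo, hi, so lo + hi changes (e.g. 0 + (n-1) becomes (mid+1) + (n-1)).
(C) A[lo] <= target <= A[hi]: fails when target is not in A (e.g. target < A[0] already violates it before the loop), so it is not maintained in general.
(D) mid = index(target): mid is just the current probe; it equals index(target) only on the iteration that returns.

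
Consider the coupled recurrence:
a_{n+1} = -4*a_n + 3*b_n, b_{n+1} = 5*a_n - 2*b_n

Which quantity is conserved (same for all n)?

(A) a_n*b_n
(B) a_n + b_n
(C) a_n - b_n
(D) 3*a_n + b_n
B

Replace a_n by a_{n+1} = -4*a_n + 3*b_n and b_n by b_{n+1} = 5*a_n - 2*b_n in each option and simplify:
(A) a_n*b_n  ->  (-4*a_n + 3*b_n)*(5*a_n - 2*b_n) = -20*a_n^2 + 23*a_n*b_n - 6*b_n^2   [not conserved]
(B) a_n + b_n  ->  (-4*a_n + 3*b_n) + (5*a_n - 2*b_n) = a_n + b_n   [conserved]
(C) a_n - b_n  ->  (-4*a_n + 3*b_n) - (5*a_n - 2*b_n) = -9*a_n + 5*b_n   [not conserved]
(D) 3*a_n + b_n  ->  3*(-4*a_n + 3*b_n) + (5*a_n - 2*b_n) = -7*a_n + 7*b_n   [not conserved]

Only (B) a_n + b_n returns to itself after one step, so it is the conserved quantity.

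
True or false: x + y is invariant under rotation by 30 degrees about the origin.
False

Applying rotation by 30 degrees: x' = x*cos(30 degrees) - y*sin(30 degrees) = sqrt(3)x/2 - y/2, y' = x*sin(30 degrees) + y*cos(30 degrees) = x/2 + sqrt(3)y/2

Substituting into x + y:
(sqrt(3)x/2 - y/2) + (x/2 + sqrt(3)y/2)
= x/2 + sqrt(3)x/2 - y/2 + sqrt(3)y/2

This differs from the original expression x + y, so it is NOT invariant.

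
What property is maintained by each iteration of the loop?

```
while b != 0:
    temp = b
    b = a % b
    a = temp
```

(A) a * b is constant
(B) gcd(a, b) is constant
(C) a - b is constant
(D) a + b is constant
B

A loop invariant must hold before the first iteration and be re-established by every execution of the body.

(B) gcd(a, b) is constant: One iteration replaces (a, b) by (b, a mod b). Since a mod b = a - q*b for an integer q, any common divisor of a and b divides b and a mod b, and conversely; hence gcd(b, a mod b) = gcd(a, b). For instance (34, 9) -> (9, 7) keeps gcd = 1. At exit b = 0 and a = gcd of the original inputs.

The other options fail:
(A) a * b is constant: e.g. (a, b) = (34, 9) -> (9, 7): the product goes from 306 to 63.
(C) a - b is constant: e.g. (a, b) = (34, 9) -> (9, 7): the difference goes from 25 to 2.
(D) a + b is constant: e.g. (a, b) = (34, 9) -> (9, 7): the sum goes from 43 to 16.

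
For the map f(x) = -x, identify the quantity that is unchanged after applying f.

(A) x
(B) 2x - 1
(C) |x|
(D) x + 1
C

For f(x) = -x:
Applying f replaces x by -x. Since |-x| = |x|, the absolute value is unchanged by f, whereas x -> -x, 2x - 1 -> -2x - 1 and x + 1 -> -x + 1 all change.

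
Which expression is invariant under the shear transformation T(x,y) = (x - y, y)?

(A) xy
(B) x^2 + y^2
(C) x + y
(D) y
D

Under the shear T(x,y) = (x - y, y):
Substitute the transformed coordinates into each option and compare with the original:
(A) xy  ->  (x - y)(y) = xy - y^2   [differs from xy: not invariant]
(B) x^2 + y^2  ->  (x - y)^2 + (y)^2 = x^2 - 2xy + 2y^2   [differs from x^2 + y^2: not invariant]
(C) x + y  ->  (x - y) + (y) = x   [differs from x + y: not invariant]
(D) y  ->  (y) = y   [equals y: invariant]

Only option (D), y, is unchanged by the transformation.
A horizontal shear moves points parallel to the x-axis, so the y-coordinate (and any function of y alone) is unchanged.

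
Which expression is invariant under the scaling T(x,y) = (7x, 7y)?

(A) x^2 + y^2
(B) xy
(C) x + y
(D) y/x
D

Under the uniform scaling T(x,y) = (7x, 7y):
Substitute the transformed coordinates into each option and compare with the original:
(A) x^2 + y^2  ->  (7x)^2 + (7y)^2 = 49x^2 + 49y^2   [differs from x^2 + y^2: not invariant]
(B) xy  ->  (7x)(7y) = 49xy   [differs from xy: not invariant]
(C) x + y  ->  (7x) + (7y) = 7x + 7y   [differs from x + y: not invariant]
(D) y/x  ->  (7y)/(7x) = y/x   [equals y/x: invariant]

Only option (D), y/x, is unchanged by the transformation.
The common factor 7 cancels in a ratio of coordinates, while sums, products and sums of squares pick up factors of 7 or 49.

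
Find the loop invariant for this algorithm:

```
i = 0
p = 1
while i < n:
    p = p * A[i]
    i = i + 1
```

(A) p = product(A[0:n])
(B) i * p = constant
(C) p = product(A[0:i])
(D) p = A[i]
C

A loop invariant must hold before the first iteration and be re-established by every execution of the body.

(C) p = product(A[0:i]): Initially i = 0 and p = 1 = product of the empty slice A[0:0]. If p = product(A[0:i]) holds at the top of an iteration, the body sets p to product(A[0:i]) * A[i] = product(A[0:i+1]) and then i to i+1, so the property is restored. At exit i = n, giving p = product(A[0:n]).

The other options fail:
(A) p = product(A[0:n]): false before the loop (p = 1, not the full product) -- it only becomes true at exit.
(B) i * p = constant: initially i * p = 0, but after one iteration it is 1 * A[0], which is nonzero in general.
(D) p = A[i]: after the first iteration p = A[0] but i = 1; in general p is a product of several elements, not a single one.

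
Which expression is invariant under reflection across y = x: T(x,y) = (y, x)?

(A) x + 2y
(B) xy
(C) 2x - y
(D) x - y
B

The map is reflection across y = x: T(x,y) = (y, x).
Substitute the transformed coordinates into each option and compare with the original:
(A) x + 2y  ->  (y) + 2(x) = 2x + y   [differs from x + 2y: not invariant]
(B) xy  ->  (y)(x) = xy   [equals xy: invariant]
(C) 2x - y  ->  2(y) - (x) = -x + 2y   [differs from 2x - y: not invariant]
(D) x - y  ->  (y) - (x) = -x + y   [differs from x - y: not invariant]

Only option (B), xy, is unchanged by the transformation.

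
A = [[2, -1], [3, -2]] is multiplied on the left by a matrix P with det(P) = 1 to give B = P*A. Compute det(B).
-1

By the multiplicative property of determinants, det(B) = det(P*A) = det(P) * det(A) = det(A),
so the determinant is invariant under multiplication by any determinant-1 matrix; we just need det(A).

det(A) = (2)(-2) - (-1)(3) = -4 - (-3) = -1

Therefore det(B) = 1 * (-1) = -1.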